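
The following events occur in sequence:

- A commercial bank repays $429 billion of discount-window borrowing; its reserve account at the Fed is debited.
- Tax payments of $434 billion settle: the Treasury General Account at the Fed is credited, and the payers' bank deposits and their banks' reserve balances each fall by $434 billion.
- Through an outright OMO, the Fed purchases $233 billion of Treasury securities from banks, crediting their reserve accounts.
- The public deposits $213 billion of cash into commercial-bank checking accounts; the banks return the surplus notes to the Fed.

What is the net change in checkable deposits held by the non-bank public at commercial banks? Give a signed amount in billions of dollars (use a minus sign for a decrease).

-$221 billion

Fed balance sheet:
  Assets:      Securities +$233B, Loans to banks −$429B
  Liabilities: Bank reserves −$417B, Currency in circulation −$213B, Government deposits +$434B
Commercial banking system:
  Assets:      Reserves at CB −$417B, Securities −$233B
  Liabilities: Checkable deposits −$221B, Borrowings from CB −$429B
So the change in checkable deposits held by the non-bank public at commercial banks is -$221 billion.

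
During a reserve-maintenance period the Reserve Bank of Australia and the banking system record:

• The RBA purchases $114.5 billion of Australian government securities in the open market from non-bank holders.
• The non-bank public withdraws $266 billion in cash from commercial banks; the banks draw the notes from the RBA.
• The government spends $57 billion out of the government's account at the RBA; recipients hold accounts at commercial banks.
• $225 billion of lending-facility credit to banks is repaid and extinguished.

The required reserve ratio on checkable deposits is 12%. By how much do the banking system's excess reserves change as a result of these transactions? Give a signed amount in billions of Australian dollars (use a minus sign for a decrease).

Asset purchase (from non-banks) $114.5 billion: reserves +$114.5B, deposits +$114.5B.
Currency withdrawal $266 billion: reserves −$266B, deposits −$266B.
Government spending $57 billion: reserves +$57B, deposits +$57B.
Discount-window repayment $225 billion: reserves −$225B, deposits 0.
Totals: Δreserves = −$319.5B, Δdeposits = −$94.5B.
Δrequired reserves = 12% × −$94.5B = −$11.34B.
Δexcess reserves = Δreserves − Δrequired = −$319.5B − (−$11.34B) = -$308.16 billion.

-$308.16 billion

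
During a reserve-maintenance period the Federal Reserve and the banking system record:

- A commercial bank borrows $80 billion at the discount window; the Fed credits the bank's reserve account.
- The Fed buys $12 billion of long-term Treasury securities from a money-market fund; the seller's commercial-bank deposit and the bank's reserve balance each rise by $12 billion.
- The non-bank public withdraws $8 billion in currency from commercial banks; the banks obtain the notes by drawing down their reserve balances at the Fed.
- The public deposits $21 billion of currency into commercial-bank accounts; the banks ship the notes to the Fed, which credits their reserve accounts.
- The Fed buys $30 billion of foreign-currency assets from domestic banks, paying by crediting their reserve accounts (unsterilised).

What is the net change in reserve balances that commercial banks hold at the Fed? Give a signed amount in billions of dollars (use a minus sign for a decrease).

Discount-window loan $80 billion: the loan is credited to the bank's reserve account → +$80B.
Asset purchase (from non-banks) $12 billion: the Fed pays by crediting reserve accounts → +$12B.
Currency withdrawal $8 billion: banks swap reserves for currency → −$8B.
Currency deposit $21 billion: returned notes are swapped for reserve credit → +$21B.
FX purchase $30 billion: the Fed pays by crediting reserve accounts → +$30B.
Net: 80 + 12 − 8 + 21 + 30 = +$135 billion.

+$135 billion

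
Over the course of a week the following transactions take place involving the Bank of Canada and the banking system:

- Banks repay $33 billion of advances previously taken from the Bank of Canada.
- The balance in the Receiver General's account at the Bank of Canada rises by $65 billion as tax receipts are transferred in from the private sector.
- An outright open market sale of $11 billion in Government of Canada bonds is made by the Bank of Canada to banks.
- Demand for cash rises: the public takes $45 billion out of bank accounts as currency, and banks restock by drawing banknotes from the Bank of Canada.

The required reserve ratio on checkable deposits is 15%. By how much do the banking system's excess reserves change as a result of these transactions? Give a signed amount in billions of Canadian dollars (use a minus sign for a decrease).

Discount-window repayment $33 billion: reserves −$33B, deposits 0.
Government account inflow $65 billion: reserves −$65B, deposits −$65B.
OMO sale (to banks) $11 billion: reserves −$11B, deposits 0.
Currency withdrawal $45 billion: reserves −$45B, deposits −$45B.
Totals: Δreserves = −$154B, Δdeposits = −$110B.
Δrequired reserves = 15% × −$110B = −$16.5B.
Δexcess reserves = Δreserves − Δrequired = −$154B − (−$16.5B) = -$137.5 billion.

-$137.5 billion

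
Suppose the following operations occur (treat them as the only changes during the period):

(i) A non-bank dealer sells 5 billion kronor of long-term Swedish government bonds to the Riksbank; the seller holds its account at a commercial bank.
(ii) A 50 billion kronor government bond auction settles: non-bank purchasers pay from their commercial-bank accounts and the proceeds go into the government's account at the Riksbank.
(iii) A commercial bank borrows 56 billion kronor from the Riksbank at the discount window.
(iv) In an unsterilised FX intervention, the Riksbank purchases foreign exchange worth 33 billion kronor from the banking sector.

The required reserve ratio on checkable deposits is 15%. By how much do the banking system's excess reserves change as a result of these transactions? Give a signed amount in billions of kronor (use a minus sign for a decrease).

+50.75 billion

Asset purchase (from non-banks) 5 billion kronor: reserves +5B, deposits +5B.
Government account inflow 50 billion kronor: reserves −50B, deposits −50B.
Discount-window loan 56 billion kronor: reserves +56B, deposits 0.
FX purchase 33 billion kronor: reserves +33B, deposits 0.
Totals: Δreserves = +44B, Δdeposits = −45B.
Δrequired reserves = 15% × −45B = −6.75B.
Δexcess reserves = Δreserves − Δrequired = +44B − (−6.75B) = +50.75 billion.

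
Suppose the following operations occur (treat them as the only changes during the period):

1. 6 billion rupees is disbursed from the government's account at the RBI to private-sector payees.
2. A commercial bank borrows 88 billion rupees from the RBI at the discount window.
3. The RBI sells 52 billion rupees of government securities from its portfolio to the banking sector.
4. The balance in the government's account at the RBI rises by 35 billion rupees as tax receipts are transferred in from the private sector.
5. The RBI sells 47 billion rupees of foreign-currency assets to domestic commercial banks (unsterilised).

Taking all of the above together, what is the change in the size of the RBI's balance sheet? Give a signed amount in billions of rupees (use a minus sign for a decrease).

Government spending 6 billion rupees: only the composition of liabilities changes → 0.
Discount-window loan 88 billion rupees: an RBI asset is acquired → +88B.
OMO sale (to banks) 52 billion rupees: an RBI asset is shed → −52B.
Government account inflow 35 billion rupees: only the composition of liabilities changes → 0.
FX sale 47 billion rupees: an RBI asset is shed → −47B.
Net: 0 + 88 − 52 + 0 − 47 = -11 billion.

-11 billion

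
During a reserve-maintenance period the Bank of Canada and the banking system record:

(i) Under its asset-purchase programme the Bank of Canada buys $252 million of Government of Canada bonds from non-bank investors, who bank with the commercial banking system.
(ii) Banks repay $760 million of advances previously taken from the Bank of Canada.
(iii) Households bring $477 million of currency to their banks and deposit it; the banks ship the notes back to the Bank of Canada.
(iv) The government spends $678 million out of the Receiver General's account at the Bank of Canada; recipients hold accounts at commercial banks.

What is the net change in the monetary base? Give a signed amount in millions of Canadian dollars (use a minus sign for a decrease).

Bank of Canada balance sheet:
  Assets:      Securities +$252M, Loans to banks −$760M
  Liabilities: Bank reserves +$647M, Currency in circulation −$477M, Government deposits −$678M
Commercial banking system:
  Assets:      Reserves at CB +$647M
  Liabilities: Checkable deposits +$1407M, Borrowings from CB −$760M
Monetary base = currency + reserves: −$477M + (+$647M) = +$170 million.

+$170 million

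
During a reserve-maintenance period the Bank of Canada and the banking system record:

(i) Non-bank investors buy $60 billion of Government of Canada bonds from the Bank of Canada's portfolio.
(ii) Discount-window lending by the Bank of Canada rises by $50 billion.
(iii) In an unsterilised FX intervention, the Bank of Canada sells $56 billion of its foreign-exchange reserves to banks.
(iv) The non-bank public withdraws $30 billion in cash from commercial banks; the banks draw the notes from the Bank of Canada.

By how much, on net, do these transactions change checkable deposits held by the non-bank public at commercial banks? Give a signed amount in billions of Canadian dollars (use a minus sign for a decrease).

-$90 billion

Bank of Canada balance sheet:
  Assets:      Securities −$60B, Loans to banks +$50B, Foreign assets −$56B
  Liabilities: Bank reserves −$96B, Currency in circulation +$30B
Commercial banking system:
  Assets:      Reserves at CB −$96B, Foreign assets +$56B
  Liabilities: Checkable deposits −$90B, Borrowings from CB +$50B
So the change in checkable deposits held by the non-bank public at commercial banks is -$90 billion.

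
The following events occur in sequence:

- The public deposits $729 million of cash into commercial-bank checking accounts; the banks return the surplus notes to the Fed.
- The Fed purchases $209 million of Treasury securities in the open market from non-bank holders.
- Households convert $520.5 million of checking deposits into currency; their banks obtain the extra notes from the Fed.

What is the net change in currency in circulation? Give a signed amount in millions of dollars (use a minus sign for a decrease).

-$208.5 million

Fed balance sheet:
  Assets:      Securities +$209M
  Liabilities: Bank reserves +$417.5M, Currency in circulation −$208.5M
So the change in currency in circulation is -$208.5 million.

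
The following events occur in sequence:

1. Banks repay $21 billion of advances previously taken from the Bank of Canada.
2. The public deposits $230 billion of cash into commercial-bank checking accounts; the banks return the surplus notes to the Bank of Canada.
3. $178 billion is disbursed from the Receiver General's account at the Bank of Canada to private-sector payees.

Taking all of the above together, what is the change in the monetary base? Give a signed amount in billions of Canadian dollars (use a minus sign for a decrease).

+$157 billion

Discount-window repayment $21 billion: Bank of Canada balance sheet contracts → −$21B.
Currency deposit $230 billion: just a shift between currency and reserves — both are base money → 0.
Government spending $178 billion: a non-base liability converts back to reserves → +$178B.
Net: −21 + 0 + 178 = +$157 billion.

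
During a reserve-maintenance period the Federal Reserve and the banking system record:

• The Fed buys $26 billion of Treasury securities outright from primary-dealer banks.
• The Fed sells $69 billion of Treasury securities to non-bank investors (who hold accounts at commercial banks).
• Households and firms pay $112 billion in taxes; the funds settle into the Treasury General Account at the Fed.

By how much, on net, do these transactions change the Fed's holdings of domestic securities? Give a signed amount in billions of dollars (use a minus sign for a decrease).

-$43 billion

OMO purchase (from banks) $26 billion: securities added to the Fed's portfolio → +$26B.
Asset sale (to non-banks) $69 billion: securities removed from the Fed's portfolio → −$69B.
Government account inflow $112 billion: the Fed's securities portfolio is untouched → 0.
Net: 26 − 69 + 0 = -$43 billion.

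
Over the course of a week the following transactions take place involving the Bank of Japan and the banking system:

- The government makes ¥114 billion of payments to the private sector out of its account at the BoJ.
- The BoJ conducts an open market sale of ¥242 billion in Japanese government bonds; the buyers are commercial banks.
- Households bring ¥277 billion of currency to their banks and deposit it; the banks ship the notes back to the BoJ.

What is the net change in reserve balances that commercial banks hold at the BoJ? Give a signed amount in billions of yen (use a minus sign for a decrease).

BoJ balance sheet:
  Assets:      Securities −¥242B
  Liabilities: Bank reserves +¥149B, Currency in circulation −¥277B, Government deposits −¥114B
Commercial banking system:
  Assets:      Reserves at CB +¥149B, Securities +¥242B
  Liabilities: Checkable deposits +¥391B
So the change in reserve balances that commercial banks hold at the BoJ is +¥149 billion.

+¥149 billion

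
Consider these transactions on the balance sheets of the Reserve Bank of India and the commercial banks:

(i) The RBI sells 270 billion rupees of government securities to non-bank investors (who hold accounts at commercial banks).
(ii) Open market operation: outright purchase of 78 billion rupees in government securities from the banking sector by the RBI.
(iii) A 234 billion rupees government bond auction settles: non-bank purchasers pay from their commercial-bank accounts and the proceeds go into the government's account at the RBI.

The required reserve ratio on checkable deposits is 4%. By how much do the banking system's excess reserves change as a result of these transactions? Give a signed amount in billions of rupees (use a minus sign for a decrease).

Asset sale (to non-banks) 270 billion rupees: reserves −270B, deposits −270B.
OMO purchase (from banks) 78 billion rupees: reserves +78B, deposits 0.
Government account inflow 234 billion rupees: reserves −234B, deposits −234B.
Totals: Δreserves = −426B, Δdeposits = −504B.
Δrequired reserves = 4% × −504B = −20.16B.
Δexcess reserves = Δreserves − Δrequired = −426B − (−20.16B) = -405.84 billion.

-405.84 billion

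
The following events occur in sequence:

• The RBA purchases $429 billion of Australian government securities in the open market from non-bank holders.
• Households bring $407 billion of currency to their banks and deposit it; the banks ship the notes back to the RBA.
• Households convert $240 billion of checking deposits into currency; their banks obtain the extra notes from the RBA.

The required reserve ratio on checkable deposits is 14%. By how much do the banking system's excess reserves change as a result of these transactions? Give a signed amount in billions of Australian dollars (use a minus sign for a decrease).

Asset purchase (from non-banks) $429 billion: reserves +$429B, deposits +$429B.
Currency deposit $407 billion: reserves +$407B, deposits +$407B.
Currency withdrawal $240 billion: reserves −$240B, deposits −$240B.
Totals: Δreserves = +$596B, Δdeposits = +$596B.
Δrequired reserves = 14% × +$596B = +$83.44B.
Δexcess reserves = Δreserves − Δrequired = +$596B − (+$83.44B) = +$512.56 billion.

+$512.56 billion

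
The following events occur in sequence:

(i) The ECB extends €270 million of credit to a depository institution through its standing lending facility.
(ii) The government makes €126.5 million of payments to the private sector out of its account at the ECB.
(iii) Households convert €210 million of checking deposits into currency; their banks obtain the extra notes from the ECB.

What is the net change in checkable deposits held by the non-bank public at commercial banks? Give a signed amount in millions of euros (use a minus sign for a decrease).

Discount-window loan €270 million: the counterparty is a bank, so public deposits are unchanged → 0.
Government spending €126.5 million: non-bank counterparties' bank balances rise → +€126.5M.
Currency withdrawal €210 million: non-bank counterparties' bank balances fall → −€210M.
Net: 0 + 126.5 − 210 = -€83.5 million.

-€83.5 million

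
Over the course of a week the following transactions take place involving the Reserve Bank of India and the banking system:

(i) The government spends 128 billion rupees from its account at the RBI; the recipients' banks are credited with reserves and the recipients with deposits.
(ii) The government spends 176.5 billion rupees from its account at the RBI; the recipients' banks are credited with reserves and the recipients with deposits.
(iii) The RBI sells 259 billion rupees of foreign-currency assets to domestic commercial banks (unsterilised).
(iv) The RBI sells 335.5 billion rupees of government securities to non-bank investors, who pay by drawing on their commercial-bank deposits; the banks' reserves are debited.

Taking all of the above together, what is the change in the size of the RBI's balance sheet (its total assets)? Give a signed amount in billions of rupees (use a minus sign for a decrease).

-594.5 billion

Government spending 128 billion rupees: only the composition of liabilities changes → 0.
Government spending 176.5 billion rupees: only the composition of liabilities changes → 0.
FX sale 259 billion rupees: an RBI asset is shed → −259B.
Asset sale (to non-banks) 335.5 billion rupees: an RBI asset is shed → −335.5B.
Net: 0 + 0 − 259 − 335.5 = -594.5 billion.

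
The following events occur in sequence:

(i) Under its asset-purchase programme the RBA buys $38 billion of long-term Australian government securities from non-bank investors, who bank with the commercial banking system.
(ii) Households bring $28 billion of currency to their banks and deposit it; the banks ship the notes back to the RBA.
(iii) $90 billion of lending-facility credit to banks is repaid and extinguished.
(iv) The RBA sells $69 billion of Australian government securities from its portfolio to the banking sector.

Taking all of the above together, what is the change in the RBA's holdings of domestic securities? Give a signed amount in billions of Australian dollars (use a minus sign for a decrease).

RBA balance sheet:
  Assets:      Securities −$31B, Loans to banks −$90B
  Liabilities: Bank reserves −$93B, Currency in circulation −$28B
Commercial banking system:
  Assets:      Reserves at CB −$93B, Securities +$69B
  Liabilities: Checkable deposits +$66B, Borrowings from CB −$90B
So the change in the RBA's holdings of domestic securities is -$31 billion.

-$31 billion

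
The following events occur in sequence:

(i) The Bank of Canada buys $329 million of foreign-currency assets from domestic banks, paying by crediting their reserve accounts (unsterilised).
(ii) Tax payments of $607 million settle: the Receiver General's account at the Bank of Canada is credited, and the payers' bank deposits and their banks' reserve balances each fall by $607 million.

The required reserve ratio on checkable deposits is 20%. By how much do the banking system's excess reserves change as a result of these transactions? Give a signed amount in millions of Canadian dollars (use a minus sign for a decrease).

-$156.6 million

FX purchase $329 million: reserves +$329M, deposits 0.
Government account inflow $607 million: reserves −$607M, deposits −$607M.
Totals: Δreserves = −$278M, Δdeposits = −$607M.
Δrequired reserves = 20% × −$607M = −$121.4M.
Δexcess reserves = Δreserves − Δrequired = −$278M − (−$121.4M) = -$156.6 million.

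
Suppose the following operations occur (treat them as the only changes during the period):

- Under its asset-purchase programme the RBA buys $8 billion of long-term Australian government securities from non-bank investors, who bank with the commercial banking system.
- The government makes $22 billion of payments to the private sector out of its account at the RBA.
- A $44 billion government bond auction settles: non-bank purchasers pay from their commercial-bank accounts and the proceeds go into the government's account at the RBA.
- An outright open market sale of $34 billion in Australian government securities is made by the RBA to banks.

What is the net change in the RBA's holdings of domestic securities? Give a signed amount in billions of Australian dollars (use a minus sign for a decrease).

-$26 billion

RBA balance sheet:
  Assets:      Securities −$26B
  Liabilities: Bank reserves −$48B, Government deposits +$22B
Commercial banking system:
  Assets:      Reserves at CB −$48B, Securities +$34B
  Liabilities: Checkable deposits −$14B
So the change in the RBA's holdings of domestic securities is -$26 billion.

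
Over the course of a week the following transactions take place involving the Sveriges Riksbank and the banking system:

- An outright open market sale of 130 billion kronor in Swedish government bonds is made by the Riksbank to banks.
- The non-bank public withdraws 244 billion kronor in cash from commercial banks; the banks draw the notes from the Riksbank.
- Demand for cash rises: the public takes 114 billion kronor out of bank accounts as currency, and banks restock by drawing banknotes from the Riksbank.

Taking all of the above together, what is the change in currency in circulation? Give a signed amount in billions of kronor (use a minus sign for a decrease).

+358 billion

OMO sale (to banks) 130 billion kronor: no currency enters or leaves circulation → 0.
Currency withdrawal 244 billion kronor: notes leave the central bank → +244B.
Currency withdrawal 114 billion kronor: notes leave the central bank → +114B.
Net: 0 + 244 + 114 = +358 billion.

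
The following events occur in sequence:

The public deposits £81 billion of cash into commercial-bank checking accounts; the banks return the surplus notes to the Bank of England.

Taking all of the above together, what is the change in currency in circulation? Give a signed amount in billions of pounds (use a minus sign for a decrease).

Bank of England balance sheet:
  Assets:      no change
  Liabilities: Bank reserves +£81B, Currency in circulation −£81B
Commercial banking system:
  Assets:      Reserves at CB +£81B
  Liabilities: Checkable deposits +£81B
So the change in currency in circulation is -£81 billion.

-£81 billion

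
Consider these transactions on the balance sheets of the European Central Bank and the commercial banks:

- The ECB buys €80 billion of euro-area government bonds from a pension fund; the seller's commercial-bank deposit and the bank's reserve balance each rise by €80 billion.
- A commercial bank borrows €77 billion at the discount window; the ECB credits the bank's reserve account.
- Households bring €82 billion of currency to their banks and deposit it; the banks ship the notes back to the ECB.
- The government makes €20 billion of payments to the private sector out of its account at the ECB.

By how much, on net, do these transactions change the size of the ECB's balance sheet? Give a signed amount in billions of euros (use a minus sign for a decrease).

+€157 billion

Asset purchase (from non-banks) €80 billion: an ECB asset is acquired → +€80B.
Discount-window loan €77 billion: an ECB asset is acquired → +€77B.
Currency deposit €82 billion: only the composition of liabilities changes → 0.
Government spending €20 billion: only the composition of liabilities changes → 0.
Net: 80 + 77 + 0 + 0 = +€157 billion.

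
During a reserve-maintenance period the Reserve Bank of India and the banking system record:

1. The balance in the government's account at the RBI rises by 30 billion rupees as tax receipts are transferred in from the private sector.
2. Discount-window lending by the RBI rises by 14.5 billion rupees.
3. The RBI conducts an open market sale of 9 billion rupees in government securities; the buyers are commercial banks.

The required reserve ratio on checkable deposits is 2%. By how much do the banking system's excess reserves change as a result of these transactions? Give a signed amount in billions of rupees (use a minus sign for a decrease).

-23.9 billion

Government account inflow 30 billion rupees: reserves −30B, deposits −30B.
Discount-window loan 14.5 billion rupees: reserves +14.5B, deposits 0.
OMO sale (to banks) 9 billion rupees: reserves −9B, deposits 0.
Totals: Δreserves = −24.5B, Δdeposits = −30B.
Δrequired reserves = 2% × −30B = −0.6B.
Δexcess reserves = Δreserves − Δrequired = −24.5B − (−0.6B) = -23.9 billion.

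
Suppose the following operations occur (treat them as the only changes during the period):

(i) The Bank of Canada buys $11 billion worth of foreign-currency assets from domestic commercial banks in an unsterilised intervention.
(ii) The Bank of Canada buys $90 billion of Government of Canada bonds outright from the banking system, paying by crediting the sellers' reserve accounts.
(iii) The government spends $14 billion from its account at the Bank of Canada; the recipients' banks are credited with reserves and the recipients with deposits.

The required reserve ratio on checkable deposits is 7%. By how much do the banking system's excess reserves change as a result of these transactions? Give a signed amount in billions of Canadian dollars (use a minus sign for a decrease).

+$114.02 billion

FX purchase $11 billion: reserves +$11B, deposits 0.
OMO purchase (from banks) $90 billion: reserves +$90B, deposits 0.
Government spending $14 billion: reserves +$14B, deposits +$14B.
Totals: Δreserves = +$115B, Δdeposits = +$14B.
Δrequired reserves = 7% × +$14B = +$0.98B.
Δexcess reserves = Δreserves − Δrequired = +$115B − (+$0.98B) = +$114.02 billion.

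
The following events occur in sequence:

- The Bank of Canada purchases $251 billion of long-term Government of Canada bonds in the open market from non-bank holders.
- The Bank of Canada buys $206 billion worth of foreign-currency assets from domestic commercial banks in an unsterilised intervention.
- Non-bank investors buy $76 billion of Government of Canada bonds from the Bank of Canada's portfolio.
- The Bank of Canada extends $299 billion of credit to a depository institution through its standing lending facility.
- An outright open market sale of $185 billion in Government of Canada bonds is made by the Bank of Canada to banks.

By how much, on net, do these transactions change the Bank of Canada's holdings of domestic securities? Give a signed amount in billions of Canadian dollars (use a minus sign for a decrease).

Bank of Canada balance sheet:
  Assets:      Securities −$10B, Loans to banks +$299B, Foreign assets +$206B
  Liabilities: Bank reserves +$495B
Commercial banking system:
  Assets:      Reserves at CB +$495B, Securities +$185B, Foreign assets −$206B
  Liabilities: Checkable deposits +$175B, Borrowings from CB +$299B
So the change in the Bank of Canada's holdings of domestic securities is -$10 billion.

-$10 billion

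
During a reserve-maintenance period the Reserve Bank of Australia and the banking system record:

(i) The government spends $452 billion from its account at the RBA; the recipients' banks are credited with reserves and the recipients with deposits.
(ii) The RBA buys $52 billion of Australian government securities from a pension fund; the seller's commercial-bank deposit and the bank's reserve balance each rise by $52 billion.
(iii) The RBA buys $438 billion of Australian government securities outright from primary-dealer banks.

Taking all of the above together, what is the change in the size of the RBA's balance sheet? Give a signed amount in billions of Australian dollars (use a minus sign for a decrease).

Government spending $452 billion: only the composition of liabilities changes → 0.
Asset purchase (from non-banks) $52 billion: an RBA asset is acquired → +$52B.
OMO purchase (from banks) $438 billion: an RBA asset is acquired → +$438B.
Net: 0 + 52 + 438 = +$490 billion.

+$490 billion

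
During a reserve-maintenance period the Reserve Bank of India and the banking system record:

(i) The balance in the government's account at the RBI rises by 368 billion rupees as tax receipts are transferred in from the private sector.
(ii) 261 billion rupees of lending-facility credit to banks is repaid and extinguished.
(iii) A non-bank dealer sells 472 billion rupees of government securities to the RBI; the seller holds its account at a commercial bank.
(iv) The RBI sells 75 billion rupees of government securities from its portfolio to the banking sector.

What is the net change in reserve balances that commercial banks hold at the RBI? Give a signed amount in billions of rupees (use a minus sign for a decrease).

Government account inflow 368 billion rupees: funds move from bank reserves into the government account → −368B.
Discount-window repayment 261 billion rupees: repayment is debited from reserves → −261B.
Asset purchase (from non-banks) 472 billion rupees: the RBI pays by crediting reserve accounts → +472B.
OMO sale (to banks) 75 billion rupees: the buying banks pay out of their reserve balances → −75B.
Net: −368 − 261 + 472 − 75 = -232 billion.

-232 billion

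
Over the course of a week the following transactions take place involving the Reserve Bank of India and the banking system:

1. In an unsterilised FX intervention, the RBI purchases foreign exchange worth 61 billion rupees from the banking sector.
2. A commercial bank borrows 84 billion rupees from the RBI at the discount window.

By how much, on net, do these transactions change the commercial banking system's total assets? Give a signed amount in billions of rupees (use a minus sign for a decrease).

FX purchase 61 billion rupees: just an asset swap on bank balance sheets → 0.
Discount-window loan 84 billion rupees: bank balance sheets expand → +84B.
Net: 0 + 84 = +84 billion.

+84 billion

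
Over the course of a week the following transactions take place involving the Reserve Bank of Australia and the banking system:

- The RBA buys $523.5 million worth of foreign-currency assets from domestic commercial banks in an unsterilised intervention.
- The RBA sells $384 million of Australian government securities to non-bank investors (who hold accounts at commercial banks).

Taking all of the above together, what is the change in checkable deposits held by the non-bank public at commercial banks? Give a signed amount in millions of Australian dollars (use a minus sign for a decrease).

-$384 million

RBA balance sheet:
  Assets:      Securities −$384M, Foreign assets +$523.5M
  Liabilities: Bank reserves +$139.5M
Commercial banking system:
  Assets:      Reserves at CB +$139.5M, Foreign assets −$523.5M
  Liabilities: Checkable deposits −$384M
So the change in checkable deposits held by the non-bank public at commercial banks is -$384 million.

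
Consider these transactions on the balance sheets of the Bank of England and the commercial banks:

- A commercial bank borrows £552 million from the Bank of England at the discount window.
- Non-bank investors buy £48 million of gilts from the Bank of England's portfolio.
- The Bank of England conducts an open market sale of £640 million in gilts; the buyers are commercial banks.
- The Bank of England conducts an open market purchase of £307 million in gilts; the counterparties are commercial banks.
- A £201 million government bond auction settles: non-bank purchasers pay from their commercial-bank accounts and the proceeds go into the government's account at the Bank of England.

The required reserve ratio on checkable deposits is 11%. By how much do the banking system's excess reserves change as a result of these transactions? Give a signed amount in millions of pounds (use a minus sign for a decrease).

Discount-window loan £552 million: reserves +£552M, deposits 0.
Asset sale (to non-banks) £48 million: reserves −£48M, deposits −£48M.
OMO sale (to banks) £640 million: reserves −£640M, deposits 0.
OMO purchase (from banks) £307 million: reserves +£307M, deposits 0.
Government account inflow £201 million: reserves −£201M, deposits −£201M.
Totals: Δreserves = −£30M, Δdeposits = −£249M.
Δrequired reserves = 11% × −£249M = −£27.39M.
Δexcess reserves = Δreserves − Δrequired = −£30M − (−£27.39M) = -£2.61 million.

-£2.61 million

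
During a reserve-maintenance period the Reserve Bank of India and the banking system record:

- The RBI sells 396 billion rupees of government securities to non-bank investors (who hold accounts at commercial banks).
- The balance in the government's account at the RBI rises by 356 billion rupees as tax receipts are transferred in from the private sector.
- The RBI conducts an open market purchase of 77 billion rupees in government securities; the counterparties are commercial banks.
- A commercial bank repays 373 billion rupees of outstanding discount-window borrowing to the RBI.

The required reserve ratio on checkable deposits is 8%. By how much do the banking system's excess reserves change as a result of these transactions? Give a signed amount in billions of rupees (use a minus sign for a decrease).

Asset sale (to non-banks) 396 billion rupees: reserves −396B, deposits −396B.
Government account inflow 356 billion rupees: reserves −356B, deposits −356B.
OMO purchase (from banks) 77 billion rupees: reserves +77B, deposits 0.
Discount-window repayment 373 billion rupees: reserves −373B, deposits 0.
Totals: Δreserves = −1048B, Δdeposits = −752B.
Δrequired reserves = 8% × −752B = −60.16B.
Δexcess reserves = Δreserves − Δrequired = −1048B − (−60.16B) = -987.84 billion.

-987.84 billion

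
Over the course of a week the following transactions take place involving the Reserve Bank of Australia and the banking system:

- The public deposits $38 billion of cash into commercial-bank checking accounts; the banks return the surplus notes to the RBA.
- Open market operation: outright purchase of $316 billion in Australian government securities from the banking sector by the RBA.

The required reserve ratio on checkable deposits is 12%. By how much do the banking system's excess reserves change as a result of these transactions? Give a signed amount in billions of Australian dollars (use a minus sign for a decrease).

Currency deposit $38 billion: reserves +$38B, deposits +$38B.
OMO purchase (from banks) $316 billion: reserves +$316B, deposits 0.
Totals: Δreserves = +$354B, Δdeposits = +$38B.
Δrequired reserves = 12% × +$38B = +$4.56B.
Δexcess reserves = Δreserves − Δrequired = +$354B − (+$4.56B) = +$349.44 billion.

+$349.44 billion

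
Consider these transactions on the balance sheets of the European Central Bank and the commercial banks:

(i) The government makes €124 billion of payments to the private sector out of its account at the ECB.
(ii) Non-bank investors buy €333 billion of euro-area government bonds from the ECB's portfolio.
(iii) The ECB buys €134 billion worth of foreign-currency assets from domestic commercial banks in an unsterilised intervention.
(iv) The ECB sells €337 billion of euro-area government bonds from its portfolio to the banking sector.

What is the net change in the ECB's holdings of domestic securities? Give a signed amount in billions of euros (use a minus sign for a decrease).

Government spending €124 billion: the ECB's securities portfolio is untouched → 0.
Asset sale (to non-banks) €333 billion: securities removed from the ECB's portfolio → −€333B.
FX purchase €134 billion: the ECB's securities portfolio is untouched → 0.
OMO sale (to banks) €337 billion: securities removed from the ECB's portfolio → −€337B.
Net: 0 − 333 + 0 − 337 = -€670 billion.

-€670 billion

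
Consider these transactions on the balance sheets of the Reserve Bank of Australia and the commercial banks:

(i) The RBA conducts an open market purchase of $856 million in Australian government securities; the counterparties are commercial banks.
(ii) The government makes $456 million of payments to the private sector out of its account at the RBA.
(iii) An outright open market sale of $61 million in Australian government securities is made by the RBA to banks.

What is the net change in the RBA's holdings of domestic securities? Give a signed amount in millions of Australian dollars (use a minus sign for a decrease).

OMO purchase (from banks) $856 million: securities added to the RBA's portfolio → +$856M.
Government spending $456 million: the RBA's securities portfolio is untouched → 0.
OMO sale (to banks) $61 million: securities removed from the RBA's portfolio → −$61M.
Net: 856 + 0 − 61 = +$795 million.

+$795 million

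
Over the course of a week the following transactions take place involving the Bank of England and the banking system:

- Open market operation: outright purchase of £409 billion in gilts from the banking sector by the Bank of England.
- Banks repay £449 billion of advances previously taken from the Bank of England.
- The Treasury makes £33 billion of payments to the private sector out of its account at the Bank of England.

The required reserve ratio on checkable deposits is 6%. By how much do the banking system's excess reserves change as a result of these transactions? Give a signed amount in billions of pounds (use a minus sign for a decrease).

OMO purchase (from banks) £409 billion: reserves +£409B, deposits 0.
Discount-window repayment £449 billion: reserves −£449B, deposits 0.
Government spending £33 billion: reserves +£33B, deposits +£33B.
Totals: Δreserves = −£7B, Δdeposits = +£33B.
Δrequired reserves = 6% × +£33B = +£1.98B.
Δexcess reserves = Δreserves − Δrequired = −£7B − (+£1.98B) = -£8.98 billion.

-£8.98 billion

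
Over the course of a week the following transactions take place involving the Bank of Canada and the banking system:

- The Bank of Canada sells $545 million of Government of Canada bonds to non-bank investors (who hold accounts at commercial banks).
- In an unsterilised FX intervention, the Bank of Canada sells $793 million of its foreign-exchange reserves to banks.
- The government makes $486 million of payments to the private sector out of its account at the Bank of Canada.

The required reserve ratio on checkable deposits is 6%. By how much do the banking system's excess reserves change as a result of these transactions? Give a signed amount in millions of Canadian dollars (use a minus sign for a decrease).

-$848.46 million

Asset sale (to non-banks) $545 million: reserves −$545M, deposits −$545M.
FX sale $793 million: reserves −$793M, deposits 0.
Government spending $486 million: reserves +$486M, deposits +$486M.
Totals: Δreserves = −$852M, Δdeposits = −$59M.
Δrequired reserves = 6% × −$59M = −$3.54M.
Δexcess reserves = Δreserves − Δrequired = −$852M − (−$3.54M) = -$848.46 million.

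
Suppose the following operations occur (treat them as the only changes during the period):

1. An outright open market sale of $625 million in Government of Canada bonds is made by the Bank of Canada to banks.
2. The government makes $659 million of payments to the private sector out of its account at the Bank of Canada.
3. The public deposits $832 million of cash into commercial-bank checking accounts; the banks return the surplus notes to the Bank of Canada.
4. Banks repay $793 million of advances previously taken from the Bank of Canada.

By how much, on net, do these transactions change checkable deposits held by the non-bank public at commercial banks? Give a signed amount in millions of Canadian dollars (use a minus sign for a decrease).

Bank of Canada balance sheet:
  Assets:      Securities −$625M, Loans to banks −$793M
  Liabilities: Bank reserves +$73M, Currency in circulation −$832M, Government deposits −$659M
Commercial banking system:
  Assets:      Reserves at CB +$73M, Securities +$625M
  Liabilities: Checkable deposits +$1491M, Borrowings from CB −$793M
So the change in checkable deposits held by the non-bank public at commercial banks is +$1491 million.

+$1491 million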